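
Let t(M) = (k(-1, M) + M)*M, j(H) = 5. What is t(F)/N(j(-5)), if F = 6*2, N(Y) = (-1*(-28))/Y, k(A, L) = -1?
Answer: 165/7 ≈ 23.571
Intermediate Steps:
N(Y) = 28/Y
F = 12
t(M) = M*(-1 + M) (t(M) = (-1 + M)*M = M*(-1 + M))
t(F)/N(j(-5)) = (12*(-1 + 12))/((28/5)) = (12*11)/((28*(⅕))) = 132/(28/5) = 132*(5/28) = 165/7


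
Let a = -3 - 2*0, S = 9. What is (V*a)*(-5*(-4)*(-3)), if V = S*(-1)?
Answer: -1620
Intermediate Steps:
a = -3 (a = -3 + 0 = -3)
V = -9 (V = 9*(-1) = -9)
(V*a)*(-5*(-4)*(-3)) = (-9*(-3))*(-5*(-4)*(-3)) = 27*(20*(-3)) = 27*(-60) = -1620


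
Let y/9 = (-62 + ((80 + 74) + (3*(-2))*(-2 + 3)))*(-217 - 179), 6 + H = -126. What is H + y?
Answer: -306636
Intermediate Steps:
H = -132 (H = -6 - 126 = -132)
y = -306504 (y = 9*((-62 + ((80 + 74) + (3*(-2))*(-2 + 3)))*(-217 - 179)) = 9*((-62 + (154 - 6*1))*(-396)) = 9*((-62 + (154 - 6))*(-396)) = 9*((-62 + 148)*(-396)) = 9*(86*(-396)) = 9*(-34056) = -306504)
H + y = -132 - 306504 = -306636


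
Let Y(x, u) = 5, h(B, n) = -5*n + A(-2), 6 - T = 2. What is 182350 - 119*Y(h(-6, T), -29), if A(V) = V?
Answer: 181755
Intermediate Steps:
T = 4 (T = 6 - 1*2 = 6 - 2 = 4)
h(B, n) = -2 - 5*n (h(B, n) = -5*n - 2 = -2 - 5*n)
182350 - 119*Y(h(-6, T), -29) = 182350 - 119*5 = 182350 - 1*595 = 182350 - 595 = 181755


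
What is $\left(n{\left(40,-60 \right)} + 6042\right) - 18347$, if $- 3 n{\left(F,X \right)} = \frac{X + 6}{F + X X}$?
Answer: $- \frac{22395091}{1820} \approx -12305.0$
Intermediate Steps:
$n{\left(F,X \right)} = - \frac{6 + X}{3 \left(F + X^{2}\right)}$ ($n{\left(F,X \right)} = - \frac{\left(X + 6\right) \frac{1}{F + X X}}{3} = - \frac{\left(6 + X\right) \frac{1}{F + X^{2}}}{3} = - \frac{\frac{1}{F + X^{2}} \left(6 + X\right)}{3} = - \frac{6 + X}{3 \left(F + X^{2}\right)}$)
$\left(n{\left(40,-60 \right)} + 6042\right) - 18347 = \left(\frac{-2 - -20}{40 + \left(-60\right)^{2}} + 6042\right) - 18347 = \left(\frac{-2 + 20}{40 + 3600} + 6042\right) - 18347 = \left(\frac{1}{3640} \cdot 18 + 6042\right) - 18347 = \left(\frac{9}{1820} + 6042\right) - 18347 = \frac{10996449}{1820} - 18347 = - \frac{22395091}{1820}$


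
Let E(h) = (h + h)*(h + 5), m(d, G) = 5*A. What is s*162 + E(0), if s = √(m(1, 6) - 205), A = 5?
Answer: 972*I*√5 ≈ 2173.5*I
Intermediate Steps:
m(d, G) = 25 (m(d, G) = 5*5 = 25)
s = 6*I*√5 (s = √(25 - 205) = √(-180) = 6*I*√5 ≈ 13.416*I)
E(h) = 2*h*(5 + h) (E(h) = (2*h)*(5 + h) = 2*h*(5 + h))
s*162 + E(0) = (6*I*√5)*162 + 2*0*(5 + 0) = 972*I*√5 + 2*0*5 = 972*I*√5 + 0 = 972*I*√5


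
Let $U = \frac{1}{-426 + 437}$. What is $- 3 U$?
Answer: $- \frac{3}{11} \approx -0.27273$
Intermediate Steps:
$U = \frac{1}{11} \approx 0.090909$
$- 3 U = \left(-3\right) \frac{1}{11} = - \frac{3}{11}$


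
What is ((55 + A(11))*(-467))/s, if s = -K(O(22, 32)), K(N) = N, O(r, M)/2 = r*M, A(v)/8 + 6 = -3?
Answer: -7939/1408 ≈ -5.6385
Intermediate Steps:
A(v) = -72 (A(v) = -48 + 8*(-3) = -48 - 24 = -72)
O(r, M) = 2*M*r (O(r, M) = 2*(r*M) = 2*(M*r) = 2*M*r)
s = -1408 (s = -2*32*22 = -1*1408 = -1408)
((55 + A(11))*(-467))/s = ((55 - 72)*(-467))/(-1408) = -17*(-467)*(-1/1408) = 7939*(-1/1408) = -7939/1408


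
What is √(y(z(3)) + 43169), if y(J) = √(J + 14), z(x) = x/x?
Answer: √(43169 + √15) ≈ 207.78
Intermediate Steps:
z(x) = 1
y(J) = √(14 + J)
√(y(z(3)) + 43169) = √(√(14 + 1) + 43169) = √(√15 + 43169) = √(43169 + √15)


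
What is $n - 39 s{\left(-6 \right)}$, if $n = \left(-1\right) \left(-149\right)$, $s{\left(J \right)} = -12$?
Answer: $617$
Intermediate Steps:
$n = 149$
$n - 39 s{\left(-6 \right)} = 149 - -468 = 149 + 468 = 617$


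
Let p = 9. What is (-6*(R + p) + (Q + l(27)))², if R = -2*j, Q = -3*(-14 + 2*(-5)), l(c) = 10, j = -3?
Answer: 64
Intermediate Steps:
Q = 72 (Q = -3*(-14 - 10) = -3*(-24) = 72)
R = 6 (R = -2*(-3) = 6)
(-6*(R + p) + (Q + l(27)))² = (-6*(6 + 9) + (72 + 10))² = (-6*15 + 82)² = (-90 + 82)² = (-8)² = 64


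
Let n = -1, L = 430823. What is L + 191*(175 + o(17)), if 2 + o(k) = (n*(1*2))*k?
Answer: 457372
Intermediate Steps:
o(k) = -2 - 2*k (o(k) = -2 + (-2)*k = -2 + (-1*2)*k = -2 - 2*k)
L + 191*(175 + o(17)) = 430823 + 191*(175 + (-2 - 2*17)) = 430823 + 191*(175 + (-2 - 34)) = 430823 + 191*(175 - 36) = 430823 + 191*139 = 430823 + 26549 = 457372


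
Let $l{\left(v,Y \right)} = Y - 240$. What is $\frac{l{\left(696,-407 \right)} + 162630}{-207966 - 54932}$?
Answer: $- \frac{161983}{262898} \approx -0.61614$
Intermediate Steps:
$l{\left(v,Y \right)} = -240 + Y$
$\frac{l{\left(696,-407 \right)} + 162630}{-207966 - 54932} = \frac{\left(-240 - 407\right) + 162630}{-207966 - 54932} = \frac{-647 + 162630}{-262898} = 161983 \left(- \frac{1}{262898}\right) = - \frac{161983}{262898}$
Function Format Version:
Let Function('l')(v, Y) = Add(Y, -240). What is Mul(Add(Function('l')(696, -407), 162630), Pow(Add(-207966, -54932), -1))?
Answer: Rational(-161983, 262898) ≈ -0.61614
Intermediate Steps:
Function('l')(v, Y) = Add(-240, Y)
Mul(Add(Function('l')(696, -407), 162630), Pow(Add(-207966, -54932), -1)) = Mul(Add(Add(-240, -407), 162630), Pow(Add(-207966, -54932), -1)) = Mul(Add(-647, 162630), Pow(-262898, -1)) = Mul(161983, Rational(-1, 262898)) = Rational(-161983, 262898)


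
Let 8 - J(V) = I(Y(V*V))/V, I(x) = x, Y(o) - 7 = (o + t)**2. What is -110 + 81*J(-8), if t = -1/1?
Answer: 40795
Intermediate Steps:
t = -1 (t = -1*1 = -1)
Y(o) = 7 + (-1 + o)**2 (Y(o) = 7 + (o - 1)**2 = 7 + (-1 + o)**2)
J(V) = 8 - (7 + (-1 + V**2)**2)/V (J(V) = 8 - (7 + (-1 + V*V)**2)/V = 8 - (7 + (-1 + V**2)**2)/V)
-110 + 81*J(-8) = -110 + 81*((-7 - (-1 + (-8)**2)**2 + 8*(-8))/(-8)) = -110 + 81*(-(-7 - (-1 + 64)**2 - 64)/8) = -110 + 81*(-(-7 - 1*63**2 - 64)/8) = -110 + 81*(-(-7 - 1*3969 - 64)/8) = -110 + 81*(-(-7 - 3969 - 64)/8) = -110 + 81*(-1/8*(-4040)) = -110 + 81*505 = -110 + 40905 = 40795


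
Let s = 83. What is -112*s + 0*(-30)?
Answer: -9296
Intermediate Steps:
-112*s + 0*(-30) = -112*83 + 0*(-30) = -9296 + 0 = -9296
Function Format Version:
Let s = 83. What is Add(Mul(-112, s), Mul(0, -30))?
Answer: -9296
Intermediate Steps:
Add(Mul(-112, s), Mul(0, -30)) = Add(Mul(-112, 83), Mul(0, -30)) = Add(-9296, 0) = -9296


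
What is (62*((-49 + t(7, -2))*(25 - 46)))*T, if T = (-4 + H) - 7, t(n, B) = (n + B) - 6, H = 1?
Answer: -651000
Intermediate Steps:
t(n, B) = -6 + B + n (t(n, B) = (B + n) - 6 = -6 + B + n)
T = -10 (T = (-4 + 1) - 7 = -3 - 7 = -10)
(62*((-49 + t(7, -2))*(25 - 46)))*T = (62*((-49 + (-6 - 2 + 7))*(25 - 46)))*(-10) = (62*((-49 - 1)*(-21)))*(-10) = (62*(-50*(-21)))*(-10) = (62*1050)*(-10) = 65100*(-10) = -651000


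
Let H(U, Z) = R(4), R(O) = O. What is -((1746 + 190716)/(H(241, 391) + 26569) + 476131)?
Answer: -12652421525/26573 ≈ -4.7614e+5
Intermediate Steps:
H(U, Z) = 4
-((1746 + 190716)/(H(241, 391) + 26569) + 476131) = -((1746 + 190716)/(4 + 26569) + 476131) = -(192462/26573 + 476131) = -1*12652421525/26573 = -12652421525/26573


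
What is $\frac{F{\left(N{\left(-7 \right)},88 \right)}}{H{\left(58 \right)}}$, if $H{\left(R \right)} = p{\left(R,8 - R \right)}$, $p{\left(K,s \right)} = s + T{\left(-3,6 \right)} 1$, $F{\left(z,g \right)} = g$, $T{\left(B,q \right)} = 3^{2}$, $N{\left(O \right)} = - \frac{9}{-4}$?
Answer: $- \frac{88}{41} \approx -2.1463$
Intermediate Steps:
$N{\left(O \right)} = \frac{9}{4}$ ($N{\left(O \right)} = \left(-9\right) \left(- \frac{1}{4}\right) = \frac{9}{4}$)
$T{\left(B,q \right)} = 9$
$p{\left(K,s \right)} = 9 + s$ ($p{\left(K,s \right)} = s + 9 \cdot 1 = s + 9 = 9 + s$)
$H{\left(R \right)} = 17 - R$ ($H{\left(R \right)} = 9 - \left(-8 + R\right) = 17 - R$)
$\frac{F{\left(N{\left(-7 \right)},88 \right)}}{H{\left(58 \right)}} = \frac{88}{17 - 58} = \frac{88}{-41} = 88 \left(- \frac{1}{41}\right) = - \frac{88}{41}$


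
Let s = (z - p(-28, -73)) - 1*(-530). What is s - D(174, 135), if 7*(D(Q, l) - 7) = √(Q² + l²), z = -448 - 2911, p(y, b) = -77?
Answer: -2759 - 3*√5389/7 ≈ -2790.5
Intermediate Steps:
z = -3359
D(Q, l) = 7 + √(Q² + l²)/7
s = -2752 (s = (-3359 - 1*(-77)) - 1*(-530) = (-3359 + 77) + 530 = -3282 + 530 = -2752)
s - D(174, 135) = -2752 - (7 + √(174² + 135²)/7) = -2752 - (7 + √(30276 + 18225)/7) = -2752 - (7 + √48501/7) = -2752 - (7 + (3*√5389)/7) = -2752 - (7 + 3*√5389/7) = -2752 + (-7 - 3*√5389/7) = -2759 - 3*√5389/7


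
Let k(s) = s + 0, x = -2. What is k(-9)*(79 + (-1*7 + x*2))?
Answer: -612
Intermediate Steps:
k(s) = s
k(-9)*(79 + (-1*7 + x*2)) = -9*(79 + (-1*7 - 2*2)) = -9*(79 + (-7 - 4)) = -9*(79 - 11) = -9*68 = -612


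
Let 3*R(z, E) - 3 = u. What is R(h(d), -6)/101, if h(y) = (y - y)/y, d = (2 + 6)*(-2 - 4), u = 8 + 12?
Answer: 23/303 ≈ 0.075908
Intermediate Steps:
u = 20
d = -48 (d = 8*(-6) = -48)
h(y) = 0 (h(y) = 0/y = 0)
R(z, E) = 23/3 (R(z, E) = 1 + (1/3)*20 = 1 + 20/3 = 23/3)
R(h(d), -6)/101 = (23/3)/101 = (23/3)*(1/101) = 23/303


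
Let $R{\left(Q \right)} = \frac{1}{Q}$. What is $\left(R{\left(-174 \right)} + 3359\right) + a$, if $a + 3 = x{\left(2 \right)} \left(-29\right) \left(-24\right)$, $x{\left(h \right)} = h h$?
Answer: $\frac{1068359}{174} \approx 6140.0$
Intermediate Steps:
$x{\left(h \right)} = h^{2}$
$a = 2781$ ($a = -3 + 2^{2} \left(-29\right) \left(-24\right) = -3 + 4 \left(-29\right) \left(-24\right) = -3 - -2784 = -3 + 2784 = 2781$)
$\left(R{\left(-174 \right)} + 3359\right) + a = \left(\frac{1}{-174} + 3359\right) + 2781 = \left(- \frac{1}{174} + 3359\right) + 2781 = \frac{584465}{174} + 2781 = \frac{1068359}{174}$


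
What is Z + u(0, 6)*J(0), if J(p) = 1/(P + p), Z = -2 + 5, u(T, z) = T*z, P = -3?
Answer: 3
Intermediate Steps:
Z = 3
J(p) = 1/(-3 + p)
Z + u(0, 6)*J(0) = 3 + (0*6)/(-3 + 0) = 3 + 0/(-3) = 3 + 0*(-1/3) = 3 + 0 = 3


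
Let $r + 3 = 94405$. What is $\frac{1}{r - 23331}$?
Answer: $\frac{1}{71071} \approx 1.407 \cdot 10^{-5}$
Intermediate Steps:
$r = 94402$ ($r = -3 + 94405 = 94402$)
$\frac{1}{r - 23331} = \frac{1}{94402 - 23331} = \frac{1}{71071}$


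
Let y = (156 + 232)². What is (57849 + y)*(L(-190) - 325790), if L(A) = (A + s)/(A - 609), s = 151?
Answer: -54245983893203/799 ≈ -6.7892e+10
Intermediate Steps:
L(A) = (151 + A)/(-609 + A) (L(A) = (A + 151)/(A - 609) = (151 + A)/(-609 + A))
y = 150544 (y = 388² = 150544)
(57849 + y)*(L(-190) - 325790) = (57849 + 150544)*((151 - 190)/(-609 - 190) - 325790) = 208393*(-39/(-799) - 325790) = 208393*(-1/799*(-39) - 325790) = 208393*(39/799 - 325790) = 208393*(-260306171/799) = -54245983893203/799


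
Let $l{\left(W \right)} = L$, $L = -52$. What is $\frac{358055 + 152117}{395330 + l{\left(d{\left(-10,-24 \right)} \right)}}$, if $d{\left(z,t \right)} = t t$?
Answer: $\frac{19622}{15203} \approx 1.2907$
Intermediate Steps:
$d{\left(z,t \right)} = t^{2}$
$l{\left(W \right)} = -52$
$\frac{358055 + 152117}{395330 + l{\left(d{\left(-10,-24 \right)} \right)}} = \frac{358055 + 152117}{395330 - 52} = \frac{510172}{395278} = 510172 \cdot \frac{1}{395278} = \frac{19622}{15203}$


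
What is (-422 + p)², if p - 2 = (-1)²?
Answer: 175561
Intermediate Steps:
p = 3 (p = 2 + (-1)² = 2 + 1 = 3)
(-422 + p)² = (-422 + 3)² = (-419)² = 175561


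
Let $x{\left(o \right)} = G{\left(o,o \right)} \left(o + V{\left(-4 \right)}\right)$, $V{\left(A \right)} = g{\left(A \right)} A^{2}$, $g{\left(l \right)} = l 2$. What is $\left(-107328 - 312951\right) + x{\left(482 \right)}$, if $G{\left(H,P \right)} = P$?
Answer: $-249651$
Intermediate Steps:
$g{\left(l \right)} = 2 l$
$V{\left(A \right)} = 2 A^{3}$ ($V{\left(A \right)} = 2 A A^{2} = 2 A^{3}$)
$x{\left(o \right)} = o \left(-128 + o\right)$ ($x{\left(o \right)} = o \left(o + 2 \left(-4\right)^{3}\right) = o \left(o + 2 \left(-64\right)\right) = o \left(o - 128\right) = o \left(-128 + o\right)$)
$\left(-107328 - 312951\right) + x{\left(482 \right)} = \left(-107328 - 312951\right) + 482 \left(-128 + 482\right) = -420279 + 482 \cdot 354 = -420279 + 170628 = -249651$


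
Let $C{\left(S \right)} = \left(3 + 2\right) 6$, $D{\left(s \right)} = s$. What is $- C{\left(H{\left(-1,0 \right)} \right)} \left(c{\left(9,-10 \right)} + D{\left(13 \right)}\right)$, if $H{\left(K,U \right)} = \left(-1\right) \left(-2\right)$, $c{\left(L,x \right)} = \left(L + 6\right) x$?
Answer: $4110$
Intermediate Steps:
$c{\left(L,x \right)} = x \left(6 + L\right)$ ($c{\left(L,x \right)} = \left(6 + L\right) x = x \left(6 + L\right)$)
$H{\left(K,U \right)} = 2$
$C{\left(S \right)} = 30$ ($C{\left(S \right)} = 5 \cdot 6 = 30$)
$- C{\left(H{\left(-1,0 \right)} \right)} \left(c{\left(9,-10 \right)} + D{\left(13 \right)}\right) = - 30 \left(- 10 \left(6 + 9\right) + 13\right) = - 30 \left(\left(-10\right) 15 + 13\right) = - 30 \left(-150 + 13\right) = - 30 \left(-137\right) = \left(-1\right) \left(-4110\right) = 4110$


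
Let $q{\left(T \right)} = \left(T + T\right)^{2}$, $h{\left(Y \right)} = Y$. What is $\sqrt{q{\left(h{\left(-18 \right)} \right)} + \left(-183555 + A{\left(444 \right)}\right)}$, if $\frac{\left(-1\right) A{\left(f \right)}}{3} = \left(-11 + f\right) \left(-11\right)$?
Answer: $i \sqrt{167970} \approx 409.84 i$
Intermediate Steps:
$A{\left(f \right)} = -363 + 33 f$ ($A{\left(f \right)} = - 3 \left(-11 + f\right) \left(-11\right) = - 3 \left(121 - 11 f\right) = -363 + 33 f$)
$q{\left(T \right)} = 4 T^{2}$ ($q{\left(T \right)} = \left(2 T\right)^{2} = 4 T^{2}$)
$\sqrt{q{\left(h{\left(-18 \right)} \right)} + \left(-183555 + A{\left(444 \right)}\right)} = \sqrt{4 \left(-18\right)^{2} + \left(-183555 + \left(-363 + 33 \cdot 444\right)\right)} = \sqrt{4 \cdot 324 + \left(-183555 + \left(-363 + 14652\right)\right)} = \sqrt{1296 + \left(-183555 + 14289\right)} = \sqrt{1296 - 169266} = \sqrt{-167970} = i \sqrt{167970}$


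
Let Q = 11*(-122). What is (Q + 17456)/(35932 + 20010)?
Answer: 8057/27971 ≈ 0.28805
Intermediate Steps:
Q = -1342
(Q + 17456)/(35932 + 20010) = (-1342 + 17456)/(35932 + 20010) = 16114/55942 = 16114*(1/55942) = 8057/27971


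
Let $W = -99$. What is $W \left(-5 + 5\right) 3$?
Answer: $0$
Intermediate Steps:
$W \left(-5 + 5\right) 3 = - 99 \left(-5 + 5\right) 3 = - 99 \cdot 0 \cdot 3 = \left(-99\right) 0 = 0$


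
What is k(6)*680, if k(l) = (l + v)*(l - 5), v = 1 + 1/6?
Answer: 14620/3 ≈ 4873.3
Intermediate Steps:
v = 7/6 (v = 1 + 1*(⅙) = 1 + ⅙ = 7/6 ≈ 1.1667)
k(l) = (-5 + l)*(7/6 + l) (k(l) = (l + 7/6)*(l - 5) = (7/6 + l)*(-5 + l) = (-5 + l)*(7/6 + l))
k(6)*680 = (-35/6 + 6² - 23/6*6)*680 = (-35/6 + 36 - 23)*680 = (43/6)*680 = 14620/3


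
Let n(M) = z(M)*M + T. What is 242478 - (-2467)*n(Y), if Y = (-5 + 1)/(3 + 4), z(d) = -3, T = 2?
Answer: 1761488/7 ≈ 2.5164e+5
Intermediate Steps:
Y = -4/7 ≈ -0.57143
n(M) = 2 - 3*M (n(M) = -3*M + 2 = 2 - 3*M)
242478 - (-2467)*n(Y) = 242478 - (-2467)*(2 - 3*(-4/7)) = 242478 - (-2467)*(2 + 12/7) = 242478 - (-2467)*26/7 = 242478 - 1*(-64142/7) = 242478 + 64142/7 = 1761488/7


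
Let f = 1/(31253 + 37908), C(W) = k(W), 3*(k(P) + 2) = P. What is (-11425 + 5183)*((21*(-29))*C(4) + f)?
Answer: -175271408814/69161 ≈ -2.5343e+6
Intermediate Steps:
k(P) = -2 + P/3
C(W) = -2 + W/3
f = 1/69161 ≈ 1.4459e-5
(-11425 + 5183)*((21*(-29))*C(4) + f) = (-11425 + 5183)*((21*(-29))*(-2 + (⅓)*4) + 1/69161) = -6242*(-609*(-2 + 4/3) + 1/69161) = -6242*(-609*(-⅔) + 1/69161) = -6242*(406 + 1/69161) = -6242*28079367/69161 = -175271408814/69161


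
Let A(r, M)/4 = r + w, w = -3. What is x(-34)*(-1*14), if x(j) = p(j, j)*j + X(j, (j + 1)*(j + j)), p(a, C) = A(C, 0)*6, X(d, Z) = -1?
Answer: -422674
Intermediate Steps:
A(r, M) = -12 + 4*r (A(r, M) = 4*(r - 3) = 4*(-3 + r) = -12 + 4*r)
p(a, C) = -72 + 24*C (p(a, C) = (-12 + 4*C)*6 = -72 + 24*C)
x(j) = -1 + j*(-72 + 24*j) (x(j) = (-72 + 24*j)*j - 1 = j*(-72 + 24*j) - 1 = -1 + j*(-72 + 24*j))
x(-34)*(-1*14) = (-1 + 24*(-34)*(-3 - 34))*(-1*14) = (-1 + 24*(-34)*(-37))*(-14) = (-1 + 30192)*(-14) = 30191*(-14) = -422674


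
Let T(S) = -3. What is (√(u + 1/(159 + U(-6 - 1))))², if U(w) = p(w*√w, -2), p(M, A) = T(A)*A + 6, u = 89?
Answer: 15220/171 ≈ 89.006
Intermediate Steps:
p(M, A) = 6 - 3*A (p(M, A) = -3*A + 6 = 6 - 3*A)
U(w) = 12 (U(w) = 6 - 3*(-2) = 6 + 6 = 12)
(√(u + 1/(159 + U(-6 - 1))))² = (√(89 + 1/(159 + 12)))² = (√(89 + 1/171))² = (√(15220/171))² = (2*√72295/57)² = 15220/171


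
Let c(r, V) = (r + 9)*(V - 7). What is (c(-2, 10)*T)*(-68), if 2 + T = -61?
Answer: 89964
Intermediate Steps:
T = -63 (T = -2 - 61 = -63)
c(r, V) = (-7 + V)*(9 + r) (c(r, V) = (9 + r)*(-7 + V) = (-7 + V)*(9 + r))
(c(-2, 10)*T)*(-68) = ((-63 - 7*(-2) + 9*10 + 10*(-2))*(-63))*(-68) = ((-63 + 14 + 90 - 20)*(-63))*(-68) = (21*(-63))*(-68) = -1323*(-68) = 89964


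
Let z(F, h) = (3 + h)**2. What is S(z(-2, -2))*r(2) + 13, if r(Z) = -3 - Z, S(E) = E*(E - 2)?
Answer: 18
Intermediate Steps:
S(E) = E*(-2 + E)
S(z(-2, -2))*r(2) + 13 = ((3 - 2)**2*(-2 + (3 - 2)**2))*(-3 - 1*2) + 13 = (1**2*(-2 + 1**2))*(-3 - 2) + 13 = (1*(-2 + 1))*(-5) + 13 = (1*(-1))*(-5) + 13 = -1*(-5) + 13 = 5 + 13 = 18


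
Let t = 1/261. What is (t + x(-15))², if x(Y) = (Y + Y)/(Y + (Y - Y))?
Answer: 273529/68121 ≈ 4.0153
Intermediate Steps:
t = 1/261 ≈ 0.0038314
x(Y) = 2 (x(Y) = (2*Y)/(Y + 0) = (2*Y)/Y = 2)
(t + x(-15))² = (1/261 + 2)² = (523/261)² = 273529/68121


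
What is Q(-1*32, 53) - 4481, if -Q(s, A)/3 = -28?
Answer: -4397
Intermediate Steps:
Q(s, A) = 84 (Q(s, A) = -3*(-28) = 84)
Q(-1*32, 53) - 4481 = 84 - 4481 = -4397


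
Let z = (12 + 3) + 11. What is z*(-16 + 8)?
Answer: -208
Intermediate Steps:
z = 26 (z = 15 + 11 = 26)
z*(-16 + 8) = 26*(-16 + 8) = 26*(-8) = -208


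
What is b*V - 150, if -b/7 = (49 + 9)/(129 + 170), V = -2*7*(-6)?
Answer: -78954/299 ≈ -264.06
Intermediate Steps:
V = 84 (V = -14*(-6) = 84)
b = -406/299 (b = -7*(49 + 9)/(129 + 170) = -406/299 ≈ -1.3579)
b*V - 150 = -406/299*84 - 150 = -34104/299 - 150 = -78954/299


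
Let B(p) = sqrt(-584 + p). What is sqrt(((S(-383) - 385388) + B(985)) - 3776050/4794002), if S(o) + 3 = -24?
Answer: sqrt(-2214450266012708440 + 5745613794001*sqrt(401))/2397001 ≈ 620.8*I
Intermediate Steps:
S(o) = -27 (S(o) = -3 - 24 = -27)
sqrt(((S(-383) - 385388) + B(985)) - 3776050/4794002) = sqrt(((-27 - 385388) + sqrt(-584 + 985)) - 3776050/4794002) = sqrt((-385415 + sqrt(401)) - 3776050*1/4794002) = sqrt((-385415 + sqrt(401)) - 1888025/2397001) = sqrt(-923842028440/2397001 + sqrt(401))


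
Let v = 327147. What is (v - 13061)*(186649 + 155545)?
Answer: 107478344684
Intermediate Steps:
(v - 13061)*(186649 + 155545) = (327147 - 13061)*(186649 + 155545) = 314086*342194 = 107478344684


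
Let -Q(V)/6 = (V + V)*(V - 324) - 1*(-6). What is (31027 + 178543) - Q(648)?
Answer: 2729030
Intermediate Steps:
Q(V) = -36 - 12*V*(-324 + V) (Q(V) = -6*((V + V)*(V - 324) - 1*(-6)) = -6*((2*V)*(-324 + V) + 6) = -6*(2*V*(-324 + V) + 6) = -6*(6 + 2*V*(-324 + V)) = -36 - 12*V*(-324 + V))
(31027 + 178543) - Q(648) = (31027 + 178543) - (-36 - 12*648**2 + 3888*648) = 209570 - (-36 - 12*419904 + 2519424) = 209570 - (-36 - 5038848 + 2519424) = 209570 - 1*(-2519460) = 209570 + 2519460 = 2729030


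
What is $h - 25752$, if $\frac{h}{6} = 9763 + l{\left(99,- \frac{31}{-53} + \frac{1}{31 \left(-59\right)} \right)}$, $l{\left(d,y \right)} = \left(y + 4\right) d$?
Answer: $\frac{3446023998}{96937} \approx 35549.0$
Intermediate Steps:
$l{\left(d,y \right)} = d \left(4 + y\right)$ ($l{\left(d,y \right)} = \left(4 + y\right) d = d \left(4 + y\right)$)
$h = \frac{5942345622}{96937}$ ($h = 6 \left(9763 + 99 \left(4 + \left(- \frac{31}{-53} + \frac{1}{31 \left(-59\right)}\right)\right)\right) = 6 \left(9763 + 99 \left(4 + \left(\left(-31\right) \left(- \frac{1}{53}\right) + \frac{1}{31} \left(- \frac{1}{59}\right)\right)\right)\right) = 6 \left(9763 + 99 \left(4 + \left(\frac{31}{53} - \frac{1}{1829}\right)\right)\right) = 6 \left(9763 + 99 \left(4 + \frac{56646}{96937}\right)\right) = 6 \left(9763 + 99 \cdot \frac{444394}{96937}\right) = 6 \left(9763 + \frac{43995006}{96937}\right) = 6 \cdot \frac{990390937}{96937} = \frac{5942345622}{96937} \approx 61301.0$)
$h - 25752 = \frac{5942345622}{96937} - 25752 = \frac{3446023998}{96937}$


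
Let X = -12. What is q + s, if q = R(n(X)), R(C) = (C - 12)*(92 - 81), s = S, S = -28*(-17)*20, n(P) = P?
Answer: 9256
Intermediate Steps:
S = 9520 (S = 476*20 = 9520)
s = 9520
R(C) = -132 + 11*C (R(C) = (-12 + C)*11 = -132 + 11*C)
q = -264 (q = -132 + 11*(-12) = -132 - 132 = -264)
q + s = -264 + 9520 = 9256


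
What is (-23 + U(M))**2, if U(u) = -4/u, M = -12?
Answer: 4624/9 ≈ 513.78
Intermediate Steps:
(-23 + U(M))**2 = (-23 - 4/(-12))**2 = (-23 - 4*(-1/12))**2 = (-23 + 1/3)**2 = (-68/3)**2 = 4624/9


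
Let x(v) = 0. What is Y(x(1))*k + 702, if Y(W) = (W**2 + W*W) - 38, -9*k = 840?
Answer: 12746/3 ≈ 4248.7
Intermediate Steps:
k = -280/3 (k = -1/9*840 = -280/3 ≈ -93.333)
Y(W) = -38 + 2*W**2 (Y(W) = (W**2 + W**2) - 38 = 2*W**2 - 38 = -38 + 2*W**2)
Y(x(1))*k + 702 = (-38 + 2*0**2)*(-280/3) + 702 = (-38 + 2*0)*(-280/3) + 702 = (-38 + 0)*(-280/3) + 702 = -38*(-280/3) + 702 = 10640/3 + 702 = 12746/3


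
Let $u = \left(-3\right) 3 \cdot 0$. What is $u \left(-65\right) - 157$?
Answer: $-157$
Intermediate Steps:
$u = 0$ ($u = \left(-9\right) 0 = 0$)
$u \left(-65\right) - 157 = 0 \left(-65\right) - 157 = 0 - 157 = -157$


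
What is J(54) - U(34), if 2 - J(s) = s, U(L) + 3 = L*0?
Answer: -49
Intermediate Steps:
U(L) = -3 (U(L) = -3 + L*0 = -3 + 0 = -3)
J(s) = 2 - s
J(54) - U(34) = (2 - 1*54) - 1*(-3) = (2 - 54) + 3 = -52 + 3 = -49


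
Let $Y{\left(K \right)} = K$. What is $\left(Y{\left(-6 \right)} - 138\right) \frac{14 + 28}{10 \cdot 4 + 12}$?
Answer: $- \frac{1512}{13} \approx -116.31$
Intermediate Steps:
$\left(Y{\left(-6 \right)} - 138\right) \frac{14 + 28}{10 \cdot 4 + 12} = \left(-6 - 138\right) \frac{14 + 28}{10 \cdot 4 + 12} = - 144 \frac{42}{40 + 12} = - 144 \cdot \frac{42}{52} = - 144 \cdot 42 \cdot \frac{1}{52} = \left(-144\right) \frac{21}{26} = - \frac{1512}{13}$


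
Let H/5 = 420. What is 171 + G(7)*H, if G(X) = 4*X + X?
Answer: 73671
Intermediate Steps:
G(X) = 5*X
H = 2100 (H = 5*420 = 2100)
171 + G(7)*H = 171 + (5*7)*2100 = 171 + 35*2100 = 171 + 73500 = 73671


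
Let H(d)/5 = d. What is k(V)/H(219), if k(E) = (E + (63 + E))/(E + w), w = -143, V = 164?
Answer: 391/22995 ≈ 0.017004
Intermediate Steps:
H(d) = 5*d
k(E) = (63 + 2*E)/(-143 + E) (k(E) = (E + (63 + E))/(E - 143) = (63 + 2*E)/(-143 + E))
k(V)/H(219) = ((63 + 2*164)/(-143 + 164))/((5*219)) = ((63 + 328)/21)/1095 = ((1/21)*391)*(1/1095) = (391/21)*(1/1095) = 391/22995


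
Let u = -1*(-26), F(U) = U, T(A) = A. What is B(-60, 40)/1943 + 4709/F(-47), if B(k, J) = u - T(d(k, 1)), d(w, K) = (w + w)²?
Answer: -9825165/91321 ≈ -107.59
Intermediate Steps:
d(w, K) = 4*w² (d(w, K) = (2*w)² = 4*w²)
u = 26
B(k, J) = 26 - 4*k²
B(-60, 40)/1943 + 4709/F(-47) = (26 - 4*(-60)²)/1943 + 4709/(-47) = (26 - 4*3600)*(1/1943) + 4709*(-1/47) = (26 - 14400)*(1/1943) - 4709/47 = -14374*1/1943 - 4709/47 = -14374/1943 - 4709/47 = -9825165/91321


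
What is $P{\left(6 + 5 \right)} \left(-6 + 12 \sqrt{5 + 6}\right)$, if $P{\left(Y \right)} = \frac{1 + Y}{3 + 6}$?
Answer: $-8 + 16 \sqrt{11} \approx 45.066$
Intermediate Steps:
$P{\left(Y \right)} = \frac{1}{9} + \frac{Y}{9}$ ($P{\left(Y \right)} = \frac{1 + Y}{9} = \left(1 + Y\right) \frac{1}{9} = \frac{1}{9} + \frac{Y}{9}$)
$P{\left(6 + 5 \right)} \left(-6 + 12 \sqrt{5 + 6}\right) = \left(\frac{1}{9} + \frac{6 + 5}{9}\right) \left(-6 + 12 \sqrt{5 + 6}\right) = \left(\frac{1}{9} + \frac{1}{9} \cdot 11\right) \left(-6 + 12 \sqrt{11}\right) = \left(\frac{1}{9} + \frac{11}{9}\right) \left(-6 + 12 \sqrt{11}\right) = \frac{4 \left(-6 + 12 \sqrt{11}\right)}{3} = -8 + 16 \sqrt{11}$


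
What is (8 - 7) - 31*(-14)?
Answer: 435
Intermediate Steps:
(8 - 7) - 31*(-14) = 1 + 434 = 435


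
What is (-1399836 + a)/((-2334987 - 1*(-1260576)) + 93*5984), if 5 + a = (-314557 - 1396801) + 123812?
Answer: 2987387/517899 ≈ 5.7683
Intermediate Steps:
a = -1587551 (a = -5 + ((-314557 - 1396801) + 123812) = -5 + (-1711358 + 123812) = -5 - 1587546 = -1587551)
(-1399836 + a)/((-2334987 - 1*(-1260576)) + 93*5984) = (-1399836 - 1587551)/((-2334987 - 1*(-1260576)) + 93*5984) = -2987387/((-2334987 + 1260576) + 556512) = -2987387/(-1074411 + 556512) = -2987387/(-517899) = -2987387*(-1/517899) = 2987387/517899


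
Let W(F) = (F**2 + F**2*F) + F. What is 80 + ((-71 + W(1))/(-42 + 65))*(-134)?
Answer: 10952/23 ≈ 476.17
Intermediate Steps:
W(F) = F + F**2 + F**3 (W(F) = (F**2 + F**3) + F = F + F**2 + F**3)
80 + ((-71 + W(1))/(-42 + 65))*(-134) = 80 + ((-71 + 1*(1 + 1 + 1**2))/(-42 + 65))*(-134) = 80 + ((-71 + 1*(1 + 1 + 1))/23)*(-134) = 80 + ((-71 + 1*3)*(1/23))*(-134) = 80 + ((-71 + 3)*(1/23))*(-134) = 80 - 68*1/23*(-134) = 80 - 68/23*(-134) = 80 + 9112/23 = 10952/23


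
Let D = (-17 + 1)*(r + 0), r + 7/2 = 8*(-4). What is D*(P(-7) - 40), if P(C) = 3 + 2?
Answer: -19880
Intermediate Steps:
r = -71/2 (r = -7/2 + 8*(-4) = -7/2 - 32 = -71/2 ≈ -35.500)
P(C) = 5
D = 568 (D = (-17 + 1)*(-71/2 + 0) = -16*(-71/2) = 568)
D*(P(-7) - 40) = 568*(5 - 40) = 568*(-35) = -19880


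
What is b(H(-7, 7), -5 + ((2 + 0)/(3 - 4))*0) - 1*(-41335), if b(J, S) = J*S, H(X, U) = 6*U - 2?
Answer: 41135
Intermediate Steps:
H(X, U) = -2 + 6*U
b(H(-7, 7), -5 + ((2 + 0)/(3 - 4))*0) - 1*(-41335) = (-2 + 6*7)*(-5 + ((2 + 0)/(3 - 4))*0) - 1*(-41335) = (-2 + 42)*(-5 + (2/(-1))*0) + 41335 = 40*(-5 + (2*(-1))*0) + 41335 = 40*(-5 - 2*0) + 41335 = 40*(-5 + 0) + 41335 = 40*(-5) + 41335 = -200 + 41335 = 41135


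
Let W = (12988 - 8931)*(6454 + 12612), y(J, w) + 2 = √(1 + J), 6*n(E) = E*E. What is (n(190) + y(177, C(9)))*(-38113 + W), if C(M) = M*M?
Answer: 465009812852 + 77312649*√178 ≈ 4.6604e+11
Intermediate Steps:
C(M) = M²
n(E) = E²/6 (n(E) = (E*E)/6 = E²/6)
y(J, w) = -2 + √(1 + J)
W = 77350762 (W = 4057*19066 = 77350762)
(n(190) + y(177, C(9)))*(-38113 + W) = ((⅙)*190² + (-2 + √(1 + 177)))*(-38113 + 77350762) = ((⅙)*36100 + (-2 + √178))*77312649 = (18050/3 + (-2 + √178))*77312649 = (18044/3 + √178)*77312649 = 465009812852 + 77312649*√178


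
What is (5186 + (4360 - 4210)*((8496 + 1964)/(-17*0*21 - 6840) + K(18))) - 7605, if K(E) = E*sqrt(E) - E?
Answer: -304858/57 + 8100*sqrt(2) ≈ 6106.7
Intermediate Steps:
K(E) = E**(3/2) - E
(5186 + (4360 - 4210)*((8496 + 1964)/(-17*0*21 - 6840) + K(18))) - 7605 = (5186 + (4360 - 4210)*((8496 + 1964)/(-17*0*21 - 6840) + (18**(3/2) - 1*18))) - 7605 = (5186 + 150*(10460/(0*21 - 6840) + (54*sqrt(2) - 18))) - 7605 = (5186 + 150*(10460/(0 - 6840) + (-18 + 54*sqrt(2)))) - 7605 = (5186 + 150*(10460/(-6840) + (-18 + 54*sqrt(2)))) - 7605 = (5186 + 150*(10460*(-1/6840) + (-18 + 54*sqrt(2)))) - 7605 = (5186 + 150*(-523/342 + (-18 + 54*sqrt(2)))) - 7605 = (5186 + 150*(-6679/342 + 54*sqrt(2))) - 7605 = (5186 + (-166975/57 + 8100*sqrt(2))) - 7605 = (128627/57 + 8100*sqrt(2)) - 7605 = -304858/57 + 8100*sqrt(2)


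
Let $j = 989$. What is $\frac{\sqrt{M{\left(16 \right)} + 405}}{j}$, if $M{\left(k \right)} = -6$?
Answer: $\frac{\sqrt{399}}{989} \approx 0.020197$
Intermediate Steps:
$\frac{\sqrt{M{\left(16 \right)} + 405}}{j} = \frac{\sqrt{-6 + 405}}{989} = \sqrt{399} \cdot \frac{1}{989} = \frac{\sqrt{399}}{989}$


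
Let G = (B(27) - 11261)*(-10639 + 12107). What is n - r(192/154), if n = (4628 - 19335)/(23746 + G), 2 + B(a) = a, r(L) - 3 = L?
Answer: -5384787115/1268244054 ≈ -4.2459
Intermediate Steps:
r(L) = 3 + L
B(a) = -2 + a
G = -16494448 (G = ((-2 + 27) - 11261)*(-10639 + 12107) = (25 - 11261)*1468 = -11236*1468 = -16494448)
n = 14707/16470702 (n = (4628 - 19335)/(23746 - 16494448) = -14707/(-16470702) = -14707*(-1/16470702) = 14707/16470702 ≈ 0.00089292)
n - r(192/154) = 14707/16470702 - (3 + 192/154) = 14707/16470702 - (3 + 192*(1/154)) = 14707/16470702 - (3 + 96/77) = 14707/16470702 - 1*327/77 = 14707/16470702 - 327/77 = -5384787115/1268244054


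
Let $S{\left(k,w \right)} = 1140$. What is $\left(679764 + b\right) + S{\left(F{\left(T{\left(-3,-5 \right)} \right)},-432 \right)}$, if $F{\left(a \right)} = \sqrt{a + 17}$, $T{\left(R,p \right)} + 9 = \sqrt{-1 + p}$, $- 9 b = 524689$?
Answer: $\frac{5603447}{9} \approx 6.2261 \cdot 10^{5}$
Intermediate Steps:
$b = - \frac{524689}{9}$ ($b = \left(- \frac{1}{9}\right) 524689 = - \frac{524689}{9} \approx -58299.0$)
$T{\left(R,p \right)} = -9 + \sqrt{-1 + p}$
$F{\left(a \right)} = \sqrt{17 + a}$
$\left(679764 + b\right) + S{\left(F{\left(T{\left(-3,-5 \right)} \right)},-432 \right)} = \left(679764 - \frac{524689}{9}\right) + 1140 = \frac{5593187}{9} + 1140 = \frac{5603447}{9}$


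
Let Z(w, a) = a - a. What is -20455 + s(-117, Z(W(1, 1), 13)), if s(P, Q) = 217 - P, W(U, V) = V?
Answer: -20121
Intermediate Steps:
Z(w, a) = 0
-20455 + s(-117, Z(W(1, 1), 13)) = -20455 + (217 - 1*(-117)) = -20455 + (217 + 117) = -20455 + 334 = -20121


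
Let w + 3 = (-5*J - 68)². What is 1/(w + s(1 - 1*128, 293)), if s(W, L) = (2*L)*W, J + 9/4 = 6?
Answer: -16/1070391 ≈ -1.4948e-5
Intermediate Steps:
J = 15/4 (J = -9/4 + 6 = 15/4 ≈ 3.7500)
s(W, L) = 2*L*W
w = 120361/16 (w = -3 + (-5*15/4 - 68)² = -3 + (-75/4 - 68)² = -3 + (-347/4)² = -3 + 120409/16 = 120361/16 ≈ 7522.6)
1/(w + s(1 - 1*128, 293)) = 1/(120361/16 + 2*293*(1 - 1*128)) = 1/(120361/16 + 2*293*(1 - 128)) = 1/(120361/16 + 2*293*(-127)) = 1/(120361/16 - 74422) = 1/(-1070391/16) = -16/1070391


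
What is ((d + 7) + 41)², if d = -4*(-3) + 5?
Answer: 4225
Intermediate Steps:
d = 17 (d = 12 + 5 = 17)
((d + 7) + 41)² = ((17 + 7) + 41)² = (24 + 41)² = 65² = 4225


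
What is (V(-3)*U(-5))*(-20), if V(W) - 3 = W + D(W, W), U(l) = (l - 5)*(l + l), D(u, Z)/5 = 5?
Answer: -50000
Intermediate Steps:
D(u, Z) = 25 (D(u, Z) = 5*5 = 25)
U(l) = 2*l*(-5 + l) (U(l) = (-5 + l)*(2*l) = 2*l*(-5 + l))
V(W) = 28 + W (V(W) = 3 + (W + 25) = 3 + (25 + W) = 28 + W)
(V(-3)*U(-5))*(-20) = ((28 - 3)*(2*(-5)*(-5 - 5)))*(-20) = (25*(2*(-5)*(-10)))*(-20) = (25*100)*(-20) = 2500*(-20) = -50000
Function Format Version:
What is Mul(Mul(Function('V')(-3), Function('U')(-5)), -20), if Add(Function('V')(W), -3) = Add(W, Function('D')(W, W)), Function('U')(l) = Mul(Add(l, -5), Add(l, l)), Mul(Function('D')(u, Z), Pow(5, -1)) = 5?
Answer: -50000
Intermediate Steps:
Function('D')(u, Z) = 25 (Function('D')(u, Z) = Mul(5, 5) = 25)
Function('U')(l) = Mul(2, l, Add(-5, l)) (Function('U')(l) = Mul(Add(-5, l), Mul(2, l)) = Mul(2, l, Add(-5, l)))
Function('V')(W) = Add(28, W) (Function('V')(W) = Add(3, Add(W, 25)) = Add(3, Add(25, W)) = Add(28, W))
Mul(Mul(Function('V')(-3), Function('U')(-5)), -20) = Mul(Mul(Add(28, -3), Mul(2, -5, Add(-5, -5))), -20) = Mul(Mul(25, Mul(2, -5, -10)), -20) = Mul(Mul(25, 100), -20) = Mul(2500, -20) = -50000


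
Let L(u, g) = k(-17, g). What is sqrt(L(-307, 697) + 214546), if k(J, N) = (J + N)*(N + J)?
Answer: sqrt(676946) ≈ 822.77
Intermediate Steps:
k(J, N) = (J + N)**2 (k(J, N) = (J + N)*(J + N) = (J + N)**2)
L(u, g) = (-17 + g)**2
sqrt(L(-307, 697) + 214546) = sqrt((-17 + 697)**2 + 214546) = sqrt(680**2 + 214546) = sqrt(462400 + 214546) = sqrt(676946)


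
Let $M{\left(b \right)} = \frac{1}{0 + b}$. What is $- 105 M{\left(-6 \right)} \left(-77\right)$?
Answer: $- \frac{2695}{2} \approx -1347.5$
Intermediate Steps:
$M{\left(b \right)} = \frac{1}{b}$
$- 105 M{\left(-6 \right)} \left(-77\right) = - \frac{105}{-6} \left(-77\right) = \left(-105\right) \left(- \frac{1}{6}\right) \left(-77\right) = \frac{35}{2} \left(-77\right) = - \frac{2695}{2}$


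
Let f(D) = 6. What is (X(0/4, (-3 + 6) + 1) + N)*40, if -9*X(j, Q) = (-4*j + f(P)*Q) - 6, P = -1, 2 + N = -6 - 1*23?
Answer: -1320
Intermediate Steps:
N = -31 (N = -2 + (-6 - 1*23) = -2 + (-6 - 23) = -2 - 29 = -31)
X(j, Q) = 2/3 - 2*Q/3 + 4*j/9 (X(j, Q) = -((-4*j + 6*Q) - 6)/9 = -(-6 - 4*j + 6*Q)/9 = 2/3 - 2*Q/3 + 4*j/9)
(X(0/4, (-3 + 6) + 1) + N)*40 = ((2/3 - 2*((-3 + 6) + 1)/3 + 4*(0/4)/9) - 31)*40 = ((2/3 - 2*(3 + 1)/3 + 4*(0*(1/4))/9) - 31)*40 = ((2/3 - 2/3*4 + (4/9)*0) - 31)*40 = ((2/3 - 8/3 + 0) - 31)*40 = (-2 - 31)*40 = -33*40 = -1320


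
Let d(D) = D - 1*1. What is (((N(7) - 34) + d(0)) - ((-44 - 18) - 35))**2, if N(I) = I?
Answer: 4761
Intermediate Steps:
d(D) = -1 + D (d(D) = D - 1 = -1 + D)
(((N(7) - 34) + d(0)) - ((-44 - 18) - 35))**2 = (((7 - 34) + (-1 + 0)) - ((-44 - 18) - 35))**2 = ((-27 - 1) - (-62 - 35))**2 = (-28 - 1*(-97))**2 = (-28 + 97)**2 = 69**2 = 4761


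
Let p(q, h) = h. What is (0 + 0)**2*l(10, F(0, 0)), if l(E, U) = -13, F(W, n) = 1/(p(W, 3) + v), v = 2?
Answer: 0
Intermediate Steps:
F(W, n) = 1/5 (F(W, n) = 1/(3 + 2) = 1/5)
(0 + 0)**2*l(10, F(0, 0)) = (0 + 0)**2*(-13) = 0**2*(-13) = 0*(-13) = 0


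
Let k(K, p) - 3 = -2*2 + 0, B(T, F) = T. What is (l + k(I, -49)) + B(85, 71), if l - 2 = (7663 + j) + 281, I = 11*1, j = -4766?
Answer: 3264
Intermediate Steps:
I = 11
l = 3180 (l = 2 + ((7663 - 4766) + 281) = 2 + (2897 + 281) = 2 + 3178 = 3180)
k(K, p) = -1 (k(K, p) = 3 + (-2*2 + 0) = 3 + (-4 + 0) = 3 - 4 = -1)
(l + k(I, -49)) + B(85, 71) = (3180 - 1) + 85 = 3179 + 85 = 3264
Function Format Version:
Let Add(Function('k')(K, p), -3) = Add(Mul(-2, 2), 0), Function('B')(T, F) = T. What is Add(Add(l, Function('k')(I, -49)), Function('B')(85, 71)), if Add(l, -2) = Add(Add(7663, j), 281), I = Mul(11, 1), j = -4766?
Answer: 3264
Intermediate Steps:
I = 11
l = 3180 (l = Add(2, Add(Add(7663, -4766), 281)) = Add(2, Add(2897, 281)) = Add(2, 3178) = 3180)
Function('k')(K, p) = -1 (Function('k')(K, p) = Add(3, Add(Mul(-2, 2), 0)) = Add(3, Add(-4, 0)) = Add(3, -4) = -1)
Add(Add(l, Function('k')(I, -49)), Function('B')(85, 71)) = Add(Add(3180, -1), 85) = Add(3179, 85) = 3264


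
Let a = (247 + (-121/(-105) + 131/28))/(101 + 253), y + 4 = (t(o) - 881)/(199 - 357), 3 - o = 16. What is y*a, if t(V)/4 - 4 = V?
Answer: 2017591/1566096 ≈ 1.2883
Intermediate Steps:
o = -13 (o = 3 - 1*16 = 3 - 16 = -13)
t(V) = 16 + 4*V
y = 285/158 (y = -4 + ((16 + 4*(-13)) - 881)/(199 - 357) = -4 + ((16 - 52) - 881)/(-158) = -4 + (-36 - 881)*(-1/158) = -4 - 917*(-1/158) = -4 + 917/158 = 285/158 ≈ 1.8038)
a = 106189/148680 (a = (247 + (-121*(-1/105) + 131*(1/28)))/354 = (247 + (121/105 + 131/28))*(1/354) = (247 + 2449/420)*(1/354) = (106189/420)*(1/354) = 106189/148680 ≈ 0.71421)
y*a = (285/158)*(106189/148680) = 2017591/1566096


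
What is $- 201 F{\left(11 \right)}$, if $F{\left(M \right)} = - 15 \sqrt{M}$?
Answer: $3015 \sqrt{11} \approx 9999.6$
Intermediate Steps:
$- 201 F{\left(11 \right)} = - 201 \left(- 15 \sqrt{11}\right) = 3015 \sqrt{11}$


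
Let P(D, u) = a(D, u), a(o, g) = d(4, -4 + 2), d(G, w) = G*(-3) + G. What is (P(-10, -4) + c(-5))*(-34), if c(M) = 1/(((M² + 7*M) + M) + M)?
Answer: 2737/10 ≈ 273.70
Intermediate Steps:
d(G, w) = -2*G (d(G, w) = -3*G + G = -2*G)
a(o, g) = -8 (a(o, g) = -2*4 = -8)
P(D, u) = -8
c(M) = 1/(M² + 9*M) (c(M) = 1/((M² + 8*M) + M) = 1/(M² + 9*M))
(P(-10, -4) + c(-5))*(-34) = (-8 + 1/((-5)*(9 - 5)))*(-34) = (-8 - ⅕/4)*(-34) = (-8 - ⅕*¼)*(-34) = (-8 - 1/20)*(-34) = -161/20*(-34) = 2737/10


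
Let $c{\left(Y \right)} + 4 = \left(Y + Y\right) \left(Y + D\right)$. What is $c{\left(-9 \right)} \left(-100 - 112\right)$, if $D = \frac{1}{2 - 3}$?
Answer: $-37312$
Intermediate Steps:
$D = -1$ ($D = \frac{1}{-1} = -1$)
$c{\left(Y \right)} = -4 + 2 Y \left(-1 + Y\right)$ ($c{\left(Y \right)} = -4 + \left(Y + Y\right) \left(Y - 1\right) = -4 + 2 Y \left(-1 + Y\right)$)
$c{\left(-9 \right)} \left(-100 - 112\right) = \left(-4 - -18 + 2 \left(-9\right)^{2}\right) \left(-100 - 112\right) = \left(-4 + 18 + 2 \cdot 81\right) \left(-212\right) = \left(-4 + 18 + 162\right) \left(-212\right) = 176 \left(-212\right) = -37312$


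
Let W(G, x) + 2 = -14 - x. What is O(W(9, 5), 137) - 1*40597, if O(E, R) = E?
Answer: -40618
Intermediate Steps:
W(G, x) = -16 - x (W(G, x) = -2 + (-14 - x) = -16 - x)
O(W(9, 5), 137) - 1*40597 = (-16 - 1*5) - 1*40597 = (-16 - 5) - 40597 = -21 - 40597 = -40618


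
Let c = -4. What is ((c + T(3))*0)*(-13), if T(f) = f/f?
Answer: 0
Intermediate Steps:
T(f) = 1
((c + T(3))*0)*(-13) = ((-4 + 1)*0)*(-13) = -3*0*(-13) = 0*(-13) = 0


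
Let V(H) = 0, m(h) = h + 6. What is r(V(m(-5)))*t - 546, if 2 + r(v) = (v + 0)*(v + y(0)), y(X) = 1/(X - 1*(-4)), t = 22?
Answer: -590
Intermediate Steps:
m(h) = 6 + h
y(X) = 1/(4 + X) (y(X) = 1/(X + 4) = 1/(4 + X))
r(v) = -2 + v*(¼ + v) (r(v) = -2 + (v + 0)*(v + 1/(4 + 0)) = -2 + v*(v + 1/4) = -2 + v*(v + ¼) = -2 + v*(¼ + v))
r(V(m(-5)))*t - 546 = (-2 + 0² + (¼)*0)*22 - 546 = (-2 + 0 + 0)*22 - 546 = -2*22 - 546 = -44 - 546 = -590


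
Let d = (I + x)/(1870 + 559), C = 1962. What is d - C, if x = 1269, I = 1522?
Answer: -4762907/2429 ≈ -1960.9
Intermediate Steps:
d = 2791/2429 (d = (1522 + 1269)/(1870 + 559) = 2791/2429 ≈ 1.1490)
d - C = 2791/2429 - 1*1962 = 2791/2429 - 1962 = -4762907/2429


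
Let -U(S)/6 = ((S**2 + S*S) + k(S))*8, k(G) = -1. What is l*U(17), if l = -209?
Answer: 5788464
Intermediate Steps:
U(S) = 48 - 96*S**2 (U(S) = -6*((S**2 + S*S) - 1)*8 = -6*((S**2 + S**2) - 1)*8 = -6*(2*S**2 - 1)*8 = -6*(-1 + 2*S**2)*8 = -6*(-8 + 16*S**2) = 48 - 96*S**2)
l*U(17) = -209*(48 - 96*17**2) = -209*(48 - 96*289) = -209*(48 - 27744) = -209*(-27696) = 5788464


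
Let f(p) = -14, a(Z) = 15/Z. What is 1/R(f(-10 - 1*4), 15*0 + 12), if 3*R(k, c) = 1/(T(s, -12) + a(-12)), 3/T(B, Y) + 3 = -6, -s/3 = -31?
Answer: -19/4 ≈ -4.7500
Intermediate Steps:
s = 93 (s = -3*(-31) = 93)
T(B, Y) = -1/3 (T(B, Y) = 3/(-3 - 6) = 3/(-9) = 3*(-1/9) = -1/3)
R(k, c) = -4/19 (R(k, c) = 1/(3*(-1/3 + 15/(-12))) = 1/(3*(-1/3 + 15*(-1/12))) = 1/(3*(-1/3 - 5/4)) = 1/(3*(-19/12)) = (1/3)*(-12/19) = -4/19)
1/R(f(-10 - 1*4), 15*0 + 12) = 1/(-4/19) = -19/4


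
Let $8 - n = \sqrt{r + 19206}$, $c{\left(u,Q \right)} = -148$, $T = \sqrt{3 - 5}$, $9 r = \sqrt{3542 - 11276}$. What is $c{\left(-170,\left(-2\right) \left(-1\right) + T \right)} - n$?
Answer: $-156 + \frac{\sqrt{172854 + i \sqrt{7734}}}{3} \approx -17.414 + 0.035254 i$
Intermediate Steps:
$r = \frac{i \sqrt{7734}}{9}$ ($r = \frac{\sqrt{3542 - 11276}}{9} = \frac{\sqrt{-7734}}{9} = \frac{i \sqrt{7734}}{9} \approx 9.7715 i$)
$T = i \sqrt{2}$ ($T = \sqrt{-2} = i \sqrt{2} \approx 1.4142 i$)
$n = 8 - \sqrt{19206 + \frac{i \sqrt{7734}}{9}}$ ($n = 8 - \sqrt{\frac{i \sqrt{7734}}{9} + 19206} = 8 - \sqrt{19206 + \frac{i \sqrt{7734}}{9}} \approx -130.59 - 0.035254 i$)
$c{\left(-170,\left(-2\right) \left(-1\right) + T \right)} - n = -148 - \left(8 - \frac{\sqrt{172854 + i \sqrt{7734}}}{3}\right) = -156 + \frac{\sqrt{172854 + i \sqrt{7734}}}{3}$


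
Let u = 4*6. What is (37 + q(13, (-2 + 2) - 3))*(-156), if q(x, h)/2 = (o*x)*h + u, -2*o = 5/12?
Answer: -15795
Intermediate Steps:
o = -5/24 (o = -5/(2*12) = -1/2*5/12 = -5/24 ≈ -0.20833)
u = 24
q(x, h) = 48 - 5*h*x/12 (q(x, h) = 2*((-5*x/24)*h + 24) = 2*(-5*h*x/24 + 24) = 2*(24 - 5*h*x/24) = 48 - 5*h*x/12)
(37 + q(13, (-2 + 2) - 3))*(-156) = (37 + (48 - 5/12*((-2 + 2) - 3)*13))*(-156) = (37 + (48 - 5/12*(0 - 3)*13))*(-156) = (37 + (48 - 5/12*(-3)*13))*(-156) = (37 + (48 + 65/4))*(-156) = (37 + 257/4)*(-156) = (405/4)*(-156) = -15795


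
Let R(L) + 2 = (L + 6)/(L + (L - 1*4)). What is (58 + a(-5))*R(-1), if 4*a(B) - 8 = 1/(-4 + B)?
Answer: -36703/216 ≈ -169.92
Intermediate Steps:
a(B) = 2 + 1/(4*(-4 + B))
R(L) = -2 + (6 + L)/(-4 + 2*L) (R(L) = -2 + (L + 6)/(L + (L - 1*4)) = -2 + (6 + L)/(L + (L - 4)) = -2 + (6 + L)/(L + (-4 + L)) = -2 + (6 + L)/(-4 + 2*L))
(58 + a(-5))*R(-1) = (58 + (-31 + 8*(-5))/(4*(-4 - 5)))*((14 - 3*(-1))/(2*(-2 - 1))) = (58 + (¼)*(-31 - 40)/(-9))*((½)*(14 + 3)/(-3)) = (58 + (¼)*(-⅑)*(-71))*((½)*(-⅓)*17) = (58 + 71/36)*(-17/6) = (2159/36)*(-17/6) = -36703/216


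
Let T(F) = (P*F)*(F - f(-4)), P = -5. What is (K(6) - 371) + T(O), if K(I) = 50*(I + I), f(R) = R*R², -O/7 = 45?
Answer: -395096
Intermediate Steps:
O = -315 (O = -7*45 = -315)
f(R) = R³
K(I) = 100*I (K(I) = 50*(2*I) = 100*I)
T(F) = -5*F*(64 + F) (T(F) = (-5*F)*(F - 1*(-4)³) = (-5*F)*(F - 1*(-64)) = (-5*F)*(F + 64) = (-5*F)*(64 + F) = -5*F*(64 + F))
(K(6) - 371) + T(O) = (100*6 - 371) - 5*(-315)*(64 - 315) = (600 - 371) - 5*(-315)*(-251) = 229 - 395325 = -395096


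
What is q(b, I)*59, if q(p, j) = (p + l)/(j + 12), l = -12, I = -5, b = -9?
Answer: -177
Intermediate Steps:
q(p, j) = (-12 + p)/(12 + j) (q(p, j) = (p - 12)/(j + 12) = (-12 + p)/(12 + j))
q(b, I)*59 = ((-12 - 9)/(12 - 5))*59 = (-21/7)*59 = ((1/7)*(-21))*59 = -3*59 = -177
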